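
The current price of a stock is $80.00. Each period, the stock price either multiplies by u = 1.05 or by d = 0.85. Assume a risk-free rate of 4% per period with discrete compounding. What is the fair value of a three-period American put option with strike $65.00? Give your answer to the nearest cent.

Risk-neutral probability p = (1 + 0.04 − 0.85)/(1.05 − 0.85) = 0.1900/0.2000 = 0.9500
Terminal stock prices: S_uuu = 92.61, S_uud = 74.97, S_udd = 60.69, S_ddd = 49.13
Terminal payoffs (K − S): max(-27.61, 0) = 0, max(-9.97, 0) = 0, max(4.31, 0) = 4.31, max(15.87, 0) = 15.87
Node uu (S = 88.2): continuation = 1/1.04·[0.9500·0.0000 + 0.0500·0.0000] = 0.0000; exercise value = 0.0000 ≤ continuation, so V_uu = 0.0000
Node ud (S = 71.4): continuation = 1/1.04·[0.9500·0.0000 + 0.0500·4.3100] = 0.2072; exercise value = 0.0000 ≤ continuation, so V_ud = 0.2072
Node dd (S = 57.8): continuation = 1/1.04·[0.9500·4.3100 + 0.0500·15.8700] = 4.7000; exercise value = 7.2000 > continuation, so V_dd = 7.2000 (exercise)
Node u (S = 84): continuation = 1/1.04·[0.9500·0.0000 + 0.0500·0.2072] = 0.0100; exercise value = 0.0000 ≤ continuation, so V_u = 0.0100
Node d (S = 68): continuation = 1/1.04·[0.9500·0.2072 + 0.0500·7.2000] = 0.5354; exercise value = 0.0000 ≤ continuation, so V_d = 0.5354
Node 0 (S = 80): continuation = 1/1.04·[0.9500·0.0100 + 0.0500·0.5354] = 0.0348; exercise value = 0.0000 ≤ continuation, so V_0 = 0.0348

$0.03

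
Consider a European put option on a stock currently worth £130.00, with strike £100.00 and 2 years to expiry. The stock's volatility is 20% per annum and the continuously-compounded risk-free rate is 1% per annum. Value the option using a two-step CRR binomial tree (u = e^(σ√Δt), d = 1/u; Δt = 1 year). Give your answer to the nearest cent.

£3.47

CRR parameters: u = e^(σ√Δt) = e^(0.2·√1) = 1.2214, d = 1/u = 0.8187
Per-period rate: rΔt = 0.01·1 = 0.01, so R = e^0.01 = 1.0101
Risk-neutral probability p = (e^0.01 − 0.8187)/(1.2214 − 0.8187) = 0.1913/0.4027 = 0.4751
Terminal stock prices: S_uu = 193.9, S_ud = 130, S_dd = 87.14
Terminal payoffs (K − S): max(-93.94, 0) = 0, max(-30, 0) = 0, max(12.86, 0) = 12.86
Node u (S = 158.8): V_u = e^(−0.01)·[0.4751·0.0000 + 0.5249·0.0000] = 0.0000
Node d (S = 106.4): V_d = e^(−0.01)·[0.4751·0.0000 + 0.5249·12.8584] = 6.6819
Node 0 (S = 130): V_0 = e^(−0.01)·[0.4751·0.0000 + 0.5249·6.6819] = 3.4723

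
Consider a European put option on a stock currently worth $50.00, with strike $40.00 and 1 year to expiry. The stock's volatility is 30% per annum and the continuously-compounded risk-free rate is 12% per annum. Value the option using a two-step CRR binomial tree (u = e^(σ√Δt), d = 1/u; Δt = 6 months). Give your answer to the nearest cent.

CRR parameters: u = e^(σ√Δt) = e^(0.3·√0.5) = 1.2363, d = 1/u = 0.8089
Per-period rate: rΔt = 0.12·0.5 = 0.06, so R = e^0.06 = 1.0618
Risk-neutral probability p = (e^0.06 − 0.8089)/(1.2363 − 0.8089) = 0.2530/0.4275 = 0.5918
Terminal stock prices: S_uu = 76.42, S_ud = 50, S_dd = 32.71
Terminal payoffs (K − S): max(-36.42, 0) = 0, max(-10, 0) = 0, max(7.287, 0) = 7.287
Node u (S = 61.82): V_u = e^(−0.06)·[0.5918·0.0000 + 0.4082·0.0000] = 0.0000
Node d (S = 40.44): V_d = e^(−0.06)·[0.5918·0.0000 + 0.4082·7.2874] = 2.8013
Node 0 (S = 50): V_0 = e^(−0.06)·[0.5918·0.0000 + 0.4082·2.8013] = 1.0768

$1.08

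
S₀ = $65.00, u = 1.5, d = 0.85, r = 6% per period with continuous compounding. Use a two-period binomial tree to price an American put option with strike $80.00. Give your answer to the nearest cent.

Risk-neutral probability p = (e^0.06 − 0.85)/(1.5 − 0.85) = 0.2118/0.6500 = 0.3259
Terminal stock prices: S_uu = 146.2, S_ud = 82.88, S_dd = 46.96
Terminal payoffs (K − S): max(-66.25, 0) = 0, max(-2.875, 0) = 0, max(33.04, 0) = 33.04
Node u (S = 97.5): continuation = e^(−0.06)·[0.3259·0.0000 + 0.6741·0.0000] = 0.0000; exercise value = 0.0000 ≤ continuation, so V_u = 0.0000
Node d (S = 55.25): continuation = e^(−0.06)·[0.3259·0.0000 + 0.6741·33.0375] = 20.9736; exercise value = 24.7500 > continuation, so V_d = 24.7500 (exercise)
Node 0 (S = 65): continuation = e^(−0.06)·[0.3259·0.0000 + 0.6741·24.7500] = 15.7123; exercise value = 15.0000 ≤ continuation, so V_0 = 15.7123

$15.71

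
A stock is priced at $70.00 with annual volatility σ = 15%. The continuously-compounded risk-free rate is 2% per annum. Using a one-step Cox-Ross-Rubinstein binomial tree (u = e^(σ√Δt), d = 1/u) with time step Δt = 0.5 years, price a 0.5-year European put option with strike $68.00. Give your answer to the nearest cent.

$2.39

CRR parameters: u = e^(σ√Δt) = e^(0.15·√0.5) = 1.1119, d = 1/u = 0.8994
Per-period rate: rΔt = 0.02·0.5 = 0.01, so R = e^0.01 = 1.0101
Risk-neutral probability p = (e^0.01 − 0.8994)/(1.1119 − 0.8994) = 0.1107/0.2125 = 0.5208
Terminal stock prices: S_u = 77.83, S_d = 62.96
Terminal payoffs (K − S): max(-9.833, 0) = 0, max(5.044, 0) = 5.044
Node 0 (S = 70): V_0 = e^(−0.01)·[0.5208·0.0000 + 0.4792·5.0444] = 2.3933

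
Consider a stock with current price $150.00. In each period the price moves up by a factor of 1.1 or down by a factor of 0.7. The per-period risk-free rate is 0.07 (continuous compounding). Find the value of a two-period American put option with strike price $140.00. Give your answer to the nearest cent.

Risk-neutral probability p = (e^0.07 − 0.7)/(1.1 − 0.7) = 0.3725/0.4000 = 0.9313
Terminal stock prices: S_uu = 181.5, S_ud = 115.5, S_dd = 73.5
Terminal payoffs (K − S): max(-41.5, 0) = 0, max(24.5, 0) = 24.5, max(66.5, 0) = 66.5
Node u (S = 165): continuation = e^(−0.07)·[0.9313·0.0000 + 0.0687·24.5000] = 1.5700; exercise value = 0.0000 ≤ continuation, so V_u = 1.5700
Node d (S = 105): continuation = e^(−0.07)·[0.9313·24.5000 + 0.0687·66.5000] = 25.5351; exercise value = 35.0000 > continuation, so V_d = 35.0000 (exercise)
Node 0 (S = 150): continuation = e^(−0.07)·[0.9313·1.5700 + 0.0687·35.0000] = 3.6062; exercise value = 0.0000 ≤ continuation, so V_0 = 3.6062

$3.61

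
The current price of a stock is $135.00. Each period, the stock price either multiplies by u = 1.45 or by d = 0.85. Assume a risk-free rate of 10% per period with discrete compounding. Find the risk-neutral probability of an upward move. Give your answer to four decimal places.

Risk-neutral probability p = (1 + 0.1 − 0.85)/(1.45 − 0.85) = 0.2500/0.6000 = 0.4167

p = 0.4167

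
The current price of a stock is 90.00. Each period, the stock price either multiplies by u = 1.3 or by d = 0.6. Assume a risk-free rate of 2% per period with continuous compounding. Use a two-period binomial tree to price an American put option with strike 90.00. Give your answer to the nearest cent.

18.67

Risk-neutral probability p = (e^0.02 − 0.6)/(1.3 − 0.6) = 0.4202/0.7000 = 0.6003
Terminal stock prices: S_uu = 152.1, S_ud = 70.2, S_dd = 32.4
Terminal payoffs (K − S): max(-62.1, 0) = 0, max(19.8, 0) = 19.8, max(57.6, 0) = 57.6
Node u (S = 117): continuation = e^(−0.02)·[0.6003·0.0000 + 0.3997·19.8000] = 7.7576; exercise value = 0.0000 ≤ continuation, so V_u = 7.7576
Node d (S = 54): continuation = e^(−0.02)·[0.6003·19.8000 + 0.3997·57.6000] = 34.2179; exercise value = 36.0000 > continuation, so V_d = 36.0000 (exercise)
Node 0 (S = 90): continuation = e^(−0.02)·[0.6003·7.7576 + 0.3997·36.0000] = 18.6693; exercise value = 0.0000 ≤ continuation, so V_0 = 18.6693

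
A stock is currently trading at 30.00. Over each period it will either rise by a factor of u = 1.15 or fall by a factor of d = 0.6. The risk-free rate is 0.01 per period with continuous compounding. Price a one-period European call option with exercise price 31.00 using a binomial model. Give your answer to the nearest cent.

Risk-neutral probability p = (e^0.01 − 0.6)/(1.15 − 0.6) = 0.4101/0.5500 = 0.7455
Terminal stock prices: S_u = 34.5, S_d = 18
Terminal payoffs (S − K): max(3.5, 0) = 3.5, max(-13, 0) = 0
Node 0 (S = 30): V_0 = e^(−0.01)·[0.7455·3.5000 + 0.2545·0.0000] = 2.5834

2.58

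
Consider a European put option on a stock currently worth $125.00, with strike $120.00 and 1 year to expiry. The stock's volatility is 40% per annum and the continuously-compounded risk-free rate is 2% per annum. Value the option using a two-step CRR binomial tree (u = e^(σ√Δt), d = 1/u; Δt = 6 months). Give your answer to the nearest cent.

$14.67

CRR parameters: u = e^(σ√Δt) = e^(0.4·√0.5) = 1.3269, d = 1/u = 0.7536
Per-period rate: rΔt = 0.02·0.5 = 0.01, so R = e^0.01 = 1.0101
Risk-neutral probability p = (e^0.01 − 0.7536)/(1.3269 − 0.7536) = 0.2564/0.5733 = 0.4473
Terminal stock prices: S_uu = 220.1, S_ud = 125, S_dd = 71
Terminal payoffs (K − S): max(-100.1, 0) = 0, max(-5, 0) = 0, max(49, 0) = 49
Node u (S = 165.9): V_u = e^(−0.01)·[0.4473·0.0000 + 0.5527·0.0000] = 0.0000
Node d (S = 94.2): V_d = e^(−0.01)·[0.4473·0.0000 + 0.5527·49.0037] = 26.8154
Node 0 (S = 125): V_0 = e^(−0.01)·[0.4473·0.0000 + 0.5527·26.8154] = 14.6737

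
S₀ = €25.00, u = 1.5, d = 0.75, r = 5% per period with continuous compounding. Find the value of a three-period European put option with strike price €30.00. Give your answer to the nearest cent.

Risk-neutral probability p = (e^0.05 − 0.75)/(1.5 − 0.75) = 0.3013/0.7500 = 0.4017
Terminal stock prices: S_uuu = 84.38, S_uud = 42.19, S_udd = 21.09, S_ddd = 10.55
Terminal payoffs (K − S): max(-54.38, 0) = 0, max(-12.19, 0) = 0, max(8.906, 0) = 8.906, max(19.45, 0) = 19.45
Node uu (S = 56.25): V_uu = e^(−0.05)·[0.4017·0.0000 + 0.5983·0.0000] = 0.0000
Node ud (S = 28.12): V_ud = e^(−0.05)·[0.4017·0.0000 + 0.5983·8.9062] = 5.0688
Node dd (S = 14.06): V_dd = e^(−0.05)·[0.4017·8.9062 + 0.5983·19.4531] = 14.4744
Node u (S = 37.5): V_u = e^(−0.05)·[0.4017·0.0000 + 0.5983·5.0688] = 2.8848
Node d (S = 18.75): V_d = e^(−0.05)·[0.4017·5.0688 + 0.5983·14.4744] = 10.1745
Node 0 (S = 25): V_0 = e^(−0.05)·[0.4017·2.8848 + 0.5983·10.1745] = 6.8929

€6.89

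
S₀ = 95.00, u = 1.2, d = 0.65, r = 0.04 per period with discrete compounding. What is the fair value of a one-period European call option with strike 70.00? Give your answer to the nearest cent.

30.00

Risk-neutral probability p = (1 + 0.04 − 0.65)/(1.2 − 0.65) = 0.3900/0.5500 = 0.7091
Terminal stock prices: S_u = 114, S_d = 61.75
Terminal payoffs (S − K): max(44, 0) = 44, max(-8.25, 0) = 0
Node 0 (S = 95): V_0 = 1/1.04·[0.7091·44.0000 + 0.2909·0.0000] = 30.0000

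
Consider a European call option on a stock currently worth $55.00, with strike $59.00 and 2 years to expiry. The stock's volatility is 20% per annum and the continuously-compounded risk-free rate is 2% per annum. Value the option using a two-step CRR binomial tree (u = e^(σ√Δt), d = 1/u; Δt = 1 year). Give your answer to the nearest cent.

CRR parameters: u = e^(σ√Δt) = e^(0.2·√1) = 1.2214, d = 1/u = 0.8187
Per-period rate: rΔt = 0.02·1 = 0.02, so R = e^0.02 = 1.0202
Risk-neutral probability p = (e^0.02 − 0.8187)/(1.2214 − 0.8187) = 0.2015/0.4027 = 0.5003
Terminal stock prices: S_uu = 82.05, S_ud = 55, S_dd = 36.87
Terminal payoffs (S − K): max(23.05, 0) = 23.05, max(-4, 0) = 0, max(-22.13, 0) = 0
Node u (S = 67.18): V_u = e^(−0.02)·[0.5003·23.0504 + 0.4997·0.0000] = 11.3045
Node d (S = 45.03): V_d = e^(−0.02)·[0.5003·0.0000 + 0.4997·0.0000] = 0.0000
Node 0 (S = 55): V_0 = e^(−0.02)·[0.5003·11.3045 + 0.4997·0.0000] = 5.5440

$5.54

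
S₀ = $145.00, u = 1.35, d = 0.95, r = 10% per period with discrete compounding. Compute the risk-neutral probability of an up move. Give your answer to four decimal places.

p = 0.3750

Risk-neutral probability p = (1 + 0.1 − 0.95)/(1.35 − 0.95) = 0.1500/0.4000 = 0.3750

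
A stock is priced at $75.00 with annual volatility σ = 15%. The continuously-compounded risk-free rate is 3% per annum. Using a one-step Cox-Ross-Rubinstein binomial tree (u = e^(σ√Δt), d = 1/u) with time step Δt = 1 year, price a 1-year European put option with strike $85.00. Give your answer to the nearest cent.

CRR parameters: u = e^(σ√Δt) = e^(0.15·√1) = 1.1618, d = 1/u = 0.8607
Per-period rate: rΔt = 0.03·1 = 0.03, so R = e^0.03 = 1.0305
Risk-neutral probability p = (e^0.03 − 0.8607)/(1.1618 − 0.8607) = 0.1697/0.3011 = 0.5637
Terminal stock prices: S_u = 87.14, S_d = 64.55
Terminal payoffs (K − S): max(-2.138, 0) = 0, max(20.45, 0) = 20.45
Node 0 (S = 75): V_0 = e^(−0.03)·[0.5637·0.0000 + 0.4363·20.4469] = 8.6572

$8.66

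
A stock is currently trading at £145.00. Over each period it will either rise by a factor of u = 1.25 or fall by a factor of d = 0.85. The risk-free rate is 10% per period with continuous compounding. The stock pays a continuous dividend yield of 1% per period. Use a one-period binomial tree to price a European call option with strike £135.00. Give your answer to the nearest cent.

£25.55

Per-period risk-free factor R = e^0.1 = 1.1052; dividend-adjusted growth = e^(0.1−0.01) = 1.0942.
Risk-neutral probability p = (1.0942 − 0.85)/(1.25 − 0.85) = 0.2442/0.4000 = 0.6104
Terminal stock prices: S_u = 181.2, S_d = 123.2
Terminal payoffs (S − K): max(46.25, 0) = 46.25, max(-11.75, 0) = 0
Node 0 (S = 145): V_0 = e^(−0.1)·[0.6104·46.2500 + 0.3896·0.0000] = 25.5460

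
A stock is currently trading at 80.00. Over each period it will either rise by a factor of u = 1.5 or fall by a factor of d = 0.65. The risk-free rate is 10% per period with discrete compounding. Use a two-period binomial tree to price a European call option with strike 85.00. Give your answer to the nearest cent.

Risk-neutral probability p = (1 + 0.1 − 0.65)/(1.5 − 0.65) = 0.4500/0.8500 = 0.5294
Terminal stock prices: S_uu = 180, S_ud = 78, S_dd = 33.8
Terminal payoffs (S − K): max(95, 0) = 95, max(-7, 0) = 0, max(-51.2, 0) = 0
Node u (S = 120): V_u = 1/1.1·[0.5294·95.0000 + 0.4706·0.0000] = 45.7219
Node d (S = 52): V_d = 1/1.1·[0.5294·0.0000 + 0.4706·0.0000] = 0.0000
Node 0 (S = 80): V_0 = 1/1.1·[0.5294·45.7219 + 0.4706·0.0000] = 22.0052

22.01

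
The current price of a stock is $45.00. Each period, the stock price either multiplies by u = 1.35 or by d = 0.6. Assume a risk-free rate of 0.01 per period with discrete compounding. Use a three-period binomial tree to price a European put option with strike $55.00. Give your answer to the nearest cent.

$17.22

Risk-neutral probability p = (1 + 0.01 − 0.6)/(1.35 − 0.6) = 0.4100/0.7500 = 0.5467
Terminal stock prices: S_uuu = 110.7, S_uud = 49.21, S_udd = 21.87, S_ddd = 9.72
Terminal payoffs (K − S): max(-55.72, 0) = 0, max(5.792, 0) = 5.792, max(33.13, 0) = 33.13, max(45.28, 0) = 45.28
Node uu (S = 82.01): V_uu = 1/1.01·[0.5467·0.0000 + 0.4533·5.7925] = 2.5999
Node ud (S = 36.45): V_ud = 1/1.01·[0.5467·5.7925 + 0.4533·33.1300] = 18.0054
Node dd (S = 16.2): V_dd = 1/1.01·[0.5467·33.1300 + 0.4533·45.2800] = 38.2554
Node u (S = 60.75): V_u = 1/1.01·[0.5467·2.5999 + 0.4533·18.0054] = 9.4889
Node d (S = 27): V_d = 1/1.01·[0.5467·18.0054 + 0.4533·38.2554] = 26.9163
Node 0 (S = 45): V_0 = 1/1.01·[0.5467·9.4889 + 0.4533·26.9163] = 17.2171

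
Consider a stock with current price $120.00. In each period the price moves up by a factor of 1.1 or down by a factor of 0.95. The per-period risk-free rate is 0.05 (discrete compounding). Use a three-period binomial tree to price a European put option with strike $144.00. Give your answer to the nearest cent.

$8.42

Risk-neutral probability p = (1 + 0.05 − 0.95)/(1.1 − 0.95) = 0.1000/0.1500 = 0.6667
Terminal stock prices: S_uuu = 159.7, S_uud = 137.9, S_udd = 119.1, S_ddd = 102.9
Terminal payoffs (K − S): max(-15.72, 0) = 0, max(6.06, 0) = 6.06, max(24.87, 0) = 24.87, max(41.12, 0) = 41.12
Node uu (S = 145.2): V_uu = 1/1.05·[0.6667·0.0000 + 0.3333·6.0600] = 1.9238
Node ud (S = 125.4): V_ud = 1/1.05·[0.6667·6.0600 + 0.3333·24.8700] = 11.7429
Node dd (S = 108.3): V_dd = 1/1.05·[0.6667·24.8700 + 0.3333·41.1150] = 28.8429
Node u (S = 132): V_u = 1/1.05·[0.6667·1.9238 + 0.3333·11.7429] = 4.9494
Node d (S = 114): V_d = 1/1.05·[0.6667·11.7429 + 0.3333·28.8429] = 16.6122
Node 0 (S = 120): V_0 = 1/1.05·[0.6667·4.9494 + 0.3333·16.6122] = 8.4162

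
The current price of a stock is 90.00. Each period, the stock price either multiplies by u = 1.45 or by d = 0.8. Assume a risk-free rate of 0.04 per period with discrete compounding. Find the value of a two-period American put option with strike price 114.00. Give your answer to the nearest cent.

27.54

Risk-neutral probability p = (1 + 0.04 − 0.8)/(1.45 − 0.8) = 0.2400/0.6500 = 0.3692
Terminal stock prices: S_uu = 189.2, S_ud = 104.4, S_dd = 57.6
Terminal payoffs (K − S): max(-75.22, 0) = 0, max(9.6, 0) = 9.6, max(56.4, 0) = 56.4
Node u (S = 130.5): continuation = 1/1.04·[0.3692·0.0000 + 0.6308·9.6000] = 5.8225; exercise value = 0.0000 ≤ continuation, so V_u = 5.8225
Node d (S = 72): continuation = 1/1.04·[0.3692·9.6000 + 0.6308·56.4000] = 37.6154; exercise value = 42.0000 > continuation, so V_d = 42.0000 (exercise)
Node 0 (S = 90): continuation = 1/1.04·[0.3692·5.8225 + 0.6308·42.0000] = 27.5405; exercise value = 24.0000 ≤ continuation, so V_0 = 27.5405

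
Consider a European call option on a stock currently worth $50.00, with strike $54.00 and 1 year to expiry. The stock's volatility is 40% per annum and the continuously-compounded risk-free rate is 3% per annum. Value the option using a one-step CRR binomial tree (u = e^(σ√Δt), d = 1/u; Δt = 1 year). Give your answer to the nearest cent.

CRR parameters: u = e^(σ√Δt) = e^(0.4·√1) = 1.4918, d = 1/u = 0.6703
Per-period rate: rΔt = 0.03·1 = 0.03, so R = e^0.03 = 1.0305
Risk-neutral probability p = (e^0.03 − 0.6703)/(1.4918 − 0.6703) = 0.3601/0.8215 = 0.4384
Terminal stock prices: S_u = 74.59, S_d = 33.52
Terminal payoffs (S − K): max(20.59, 0) = 20.59, max(-20.48, 0) = 0
Node 0 (S = 50): V_0 = e^(−0.03)·[0.4384·20.5912 + 0.5616·0.0000] = 8.7601

$8.76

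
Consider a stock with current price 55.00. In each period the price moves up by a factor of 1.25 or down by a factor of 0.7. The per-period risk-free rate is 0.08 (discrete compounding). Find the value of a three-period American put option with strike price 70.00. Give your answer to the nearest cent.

15.00

Risk-neutral probability p = (1 + 0.08 − 0.7)/(1.25 − 0.7) = 0.3800/0.5500 = 0.6909
Terminal stock prices: S_uuu = 107.4, S_uud = 60.16, S_udd = 33.69, S_ddd = 18.86
Terminal payoffs (K − S): max(-37.42, 0) = 0, max(9.844, 0) = 9.844, max(36.31, 0) = 36.31, max(51.14, 0) = 51.14
Node uu (S = 85.94): continuation = 1/1.08·[0.6909·0.0000 + 0.3091·9.8438] = 2.8172; exercise value = 0.0000 ≤ continuation, so V_uu = 2.8172
Node ud (S = 48.12): continuation = 1/1.08·[0.6909·9.8438 + 0.3091·36.3125] = 16.6898; exercise value = 21.8750 > continuation, so V_ud = 21.8750 (exercise)
Node dd (S = 26.95): continuation = 1/1.08·[0.6909·36.3125 + 0.3091·51.1350] = 37.8648; exercise value = 43.0500 > continuation, so V_dd = 43.0500 (exercise)
Node u (S = 68.75): continuation = 1/1.08·[0.6909·2.8172 + 0.3091·21.8750] = 8.0628; exercise value = 1.2500 ≤ continuation, so V_u = 8.0628
Node d (S = 38.5): continuation = 1/1.08·[0.6909·21.8750 + 0.3091·43.0500] = 26.3148; exercise value = 31.5000 > continuation, so V_d = 31.5000 (exercise)
Node 0 (S = 55): continuation = 1/1.08·[0.6909·8.0628 + 0.3091·31.5000] = 14.1732; exercise value = 15.0000 > continuation, so V_0 = 15.0000 (exercise)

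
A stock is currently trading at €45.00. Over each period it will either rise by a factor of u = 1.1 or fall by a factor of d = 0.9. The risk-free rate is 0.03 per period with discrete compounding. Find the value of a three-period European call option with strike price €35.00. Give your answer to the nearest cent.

€13.06

Risk-neutral probability p = (1 + 0.03 − 0.9)/(1.1 − 0.9) = 0.1300/0.2000 = 0.6500
Terminal stock prices: S_uuu = 59.9, S_uud = 49.01, S_udd = 40.1, S_ddd = 32.81
Terminal payoffs (S − K): max(24.9, 0) = 24.9, max(14.01, 0) = 14.01, max(5.095, 0) = 5.095, max(-2.195, 0) = 0
Node uu (S = 54.45): V_uu = 1/1.03·[0.6500·24.8950 + 0.3500·14.0050] = 20.4694
Node ud (S = 44.55): V_ud = 1/1.03·[0.6500·14.0050 + 0.3500·5.0950] = 10.5694
Node dd (S = 36.45): V_dd = 1/1.03·[0.6500·5.0950 + 0.3500·0.0000] = 3.2153
Node u (S = 49.5): V_u = 1/1.03·[0.6500·20.4694 + 0.3500·10.5694] = 16.5091
Node d (S = 40.5): V_d = 1/1.03·[0.6500·10.5694 + 0.3500·3.2153] = 7.7626
Node 0 (S = 45): V_0 = 1/1.03·[0.6500·16.5091 + 0.3500·7.7626] = 13.0562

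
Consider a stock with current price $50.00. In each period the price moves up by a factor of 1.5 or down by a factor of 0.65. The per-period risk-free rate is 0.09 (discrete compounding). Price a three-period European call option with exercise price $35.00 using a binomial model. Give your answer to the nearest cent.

$25.74

Risk-neutral probability p = (1 + 0.09 − 0.65)/(1.5 − 0.65) = 0.4400/0.8500 = 0.5176
Terminal stock prices: S_uuu = 168.8, S_uud = 73.12, S_udd = 31.69, S_ddd = 13.73
Terminal payoffs (S − K): max(133.8, 0) = 133.8, max(38.12, 0) = 38.12, max(-3.312, 0) = 0, max(-21.27, 0) = 0
Node uu (S = 112.5): V_uu = 1/1.09·[0.5176·133.7500 + 0.4824·38.1250] = 80.3899
Node ud (S = 48.75): V_ud = 1/1.09·[0.5176·38.1250 + 0.4824·0.0000] = 18.1058
Node dd (S = 21.13): V_dd = 1/1.09·[0.5176·0.0000 + 0.4824·0.0000] = 0.0000
Node u (S = 75): V_u = 1/1.09·[0.5176·80.3899 + 0.4824·18.1058] = 46.1899
Node d (S = 32.5): V_d = 1/1.09·[0.5176·18.1058 + 0.4824·0.0000] = 8.5985
Node 0 (S = 50): V_0 = 1/1.09·[0.5176·46.1899 + 0.4824·8.5985] = 25.7409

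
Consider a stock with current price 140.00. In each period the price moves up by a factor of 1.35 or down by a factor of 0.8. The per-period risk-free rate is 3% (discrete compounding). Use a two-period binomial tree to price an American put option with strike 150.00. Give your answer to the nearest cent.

21.47

Risk-neutral probability p = (1 + 0.03 − 0.8)/(1.35 − 0.8) = 0.2300/0.5500 = 0.4182
Terminal stock prices: S_uu = 255.2, S_ud = 151.2, S_dd = 89.6
Terminal payoffs (K − S): max(-105.2, 0) = 0, max(-1.2, 0) = 0, max(60.4, 0) = 60.4
Node u (S = 189): continuation = 1/1.03·[0.4182·0.0000 + 0.5818·0.0000] = 0.0000; exercise value = 0.0000 ≤ continuation, so V_u = 0.0000
Node d (S = 112): continuation = 1/1.03·[0.4182·0.0000 + 0.5818·60.4000] = 34.1183; exercise value = 38.0000 > continuation, so V_d = 38.0000 (exercise)
Node 0 (S = 140): continuation = 1/1.03·[0.4182·0.0000 + 0.5818·38.0000] = 21.4651; exercise value = 10.0000 ≤ continuation, so V_0 = 21.4651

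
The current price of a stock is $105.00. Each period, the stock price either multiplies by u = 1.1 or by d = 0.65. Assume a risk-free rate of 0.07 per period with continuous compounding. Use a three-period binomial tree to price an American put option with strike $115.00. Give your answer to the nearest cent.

$10.00

Risk-neutral probability p = (e^0.07 − 0.65)/(1.1 − 0.65) = 0.4225/0.4500 = 0.9389
Terminal stock prices: S_uuu = 139.8, S_uud = 82.58, S_udd = 48.8, S_ddd = 28.84
Terminal payoffs (K − S): max(-24.76, 0) = 0, max(32.42, 0) = 32.42, max(66.2, 0) = 66.2, max(86.16, 0) = 86.16
Node uu (S = 127.1): continuation = e^(−0.07)·[0.9389·0.0000 + 0.0611·32.4175] = 1.8466; exercise value = 0.0000 ≤ continuation, so V_uu = 1.8466
Node ud (S = 75.08): continuation = e^(−0.07)·[0.9389·32.4175 + 0.0611·66.2012] = 32.1503; exercise value = 39.9250 > continuation, so V_ud = 39.9250 (exercise)
Node dd (S = 44.36): continuation = e^(−0.07)·[0.9389·66.2012 + 0.0611·86.1644] = 62.8628; exercise value = 70.6375 > continuation, so V_dd = 70.6375 (exercise)
Node u (S = 115.5): continuation = e^(−0.07)·[0.9389·1.8466 + 0.0611·39.9250] = 3.8908; exercise value = 0.0000 ≤ continuation, so V_u = 3.8908
Node d (S = 68.25): continuation = e^(−0.07)·[0.9389·39.9250 + 0.0611·70.6375] = 38.9753; exercise value = 46.7500 > continuation, so V_d = 46.7500 (exercise)
Node 0 (S = 105): continuation = e^(−0.07)·[0.9389·3.8908 + 0.0611·46.7500] = 6.0691; exercise value = 10.0000 > continuation, so V_0 = 10.0000 (exercise)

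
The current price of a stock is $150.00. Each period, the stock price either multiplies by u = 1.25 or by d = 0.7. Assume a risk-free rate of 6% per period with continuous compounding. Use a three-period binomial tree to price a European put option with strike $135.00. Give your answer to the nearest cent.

$11.12

Risk-neutral probability p = (e^0.06 − 0.7)/(1.25 − 0.7) = 0.3618/0.5500 = 0.6579
Terminal stock prices: S_uuu = 293, S_uud = 164.1, S_udd = 91.87, S_ddd = 51.45
Terminal payoffs (K − S): max(-158, 0) = 0, max(-29.06, 0) = 0, max(43.13, 0) = 43.13, max(83.55, 0) = 83.55
Node uu (S = 234.4): V_uu = e^(−0.06)·[0.6579·0.0000 + 0.3421·0.0000] = 0.0000
Node ud (S = 131.2): V_ud = e^(−0.06)·[0.6579·0.0000 + 0.3421·43.1250] = 13.8945
Node dd (S = 73.5): V_dd = e^(−0.06)·[0.6579·43.1250 + 0.3421·83.5500] = 53.6382
Node u (S = 187.5): V_u = e^(−0.06)·[0.6579·0.0000 + 0.3421·13.8945] = 4.4767
Node d (S = 105): V_d = e^(−0.06)·[0.6579·13.8945 + 0.3421·53.6382] = 25.8905
Node 0 (S = 150): V_0 = e^(−0.06)·[0.6579·4.4767 + 0.3421·25.8905] = 11.1154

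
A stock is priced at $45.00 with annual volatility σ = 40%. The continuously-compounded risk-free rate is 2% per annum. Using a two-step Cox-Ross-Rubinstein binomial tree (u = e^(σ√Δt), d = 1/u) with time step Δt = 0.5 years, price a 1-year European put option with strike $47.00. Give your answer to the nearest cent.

$7.39

CRR parameters: u = e^(σ√Δt) = e^(0.4·√0.5) = 1.3269, d = 1/u = 0.7536
Per-period rate: rΔt = 0.02·0.5 = 0.01, so R = e^0.01 = 1.0101
Risk-neutral probability p = (e^0.01 − 0.7536)/(1.3269 − 0.7536) = 0.2564/0.5733 = 0.4473
Terminal stock prices: S_uu = 79.23, S_ud = 45, S_dd = 25.56
Terminal payoffs (K − S): max(-32.23, 0) = 0, max(2, 0) = 2, max(21.44, 0) = 21.44
Node u (S = 59.71): V_u = e^(−0.01)·[0.4473·0.0000 + 0.5527·2.0000] = 1.0944
Node d (S = 33.91): V_d = e^(−0.01)·[0.4473·2.0000 + 0.5527·21.4413] = 12.6186
Node 0 (S = 45): V_0 = e^(−0.01)·[0.4473·1.0944 + 0.5527·12.6186] = 7.3897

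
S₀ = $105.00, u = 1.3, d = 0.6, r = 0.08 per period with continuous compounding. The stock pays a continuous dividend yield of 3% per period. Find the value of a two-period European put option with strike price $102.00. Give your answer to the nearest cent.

$14.75

Per-period risk-free factor R = e^0.08 = 1.0833; dividend-adjusted growth = e^(0.08−0.03) = 1.0513.
Risk-neutral probability p = (1.0513 − 0.6)/(1.3 − 0.6) = 0.4513/0.7000 = 0.6447
Terminal stock prices: S_uu = 177.5, S_ud = 81.9, S_dd = 37.8
Terminal payoffs (K − S): max(-75.45, 0) = 0, max(20.1, 0) = 20.1, max(64.2, 0) = 64.2
Node u (S = 136.5): V_u = e^(−0.08)·[0.6447·0.0000 + 0.3553·20.1000] = 6.5930
Node d (S = 63): V_d = e^(−0.08)·[0.6447·20.1000 + 0.3553·64.2000] = 33.0198
Node 0 (S = 105): V_0 = e^(−0.08)·[0.6447·6.5930 + 0.3553·33.0198] = 14.7543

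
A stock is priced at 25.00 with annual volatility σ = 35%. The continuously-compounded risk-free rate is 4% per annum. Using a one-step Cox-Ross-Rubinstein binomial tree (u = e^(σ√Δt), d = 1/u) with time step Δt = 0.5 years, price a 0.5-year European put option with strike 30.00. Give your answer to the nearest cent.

CRR parameters: u = e^(σ√Δt) = e^(0.35·√0.5) = 1.2808, d = 1/u = 0.7808
Per-period rate: rΔt = 0.04·0.5 = 0.02, so R = e^0.02 = 1.0202
Risk-neutral probability p = (e^0.02 − 0.7808)/(1.2808 − 0.7808) = 0.2394/0.5000 = 0.4788
Terminal stock prices: S_u = 32.02, S_d = 19.52
Terminal payoffs (K − S): max(-2.02, 0) = 0, max(10.48, 0) = 10.48
Node 0 (S = 25): V_0 = e^(−0.02)·[0.4788·0.0000 + 0.5212·10.4810] = 5.3541

5.35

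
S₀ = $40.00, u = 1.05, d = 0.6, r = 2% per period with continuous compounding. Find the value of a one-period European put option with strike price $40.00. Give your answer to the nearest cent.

$1.04

Risk-neutral probability p = (e^0.02 − 0.6)/(1.05 − 0.6) = 0.4202/0.4500 = 0.9338
Terminal stock prices: S_u = 42, S_d = 24
Terminal payoffs (K − S): max(-2, 0) = 0, max(16, 0) = 16
Node 0 (S = 40): V_0 = e^(−0.02)·[0.9338·0.0000 + 0.0662·16.0000] = 1.0385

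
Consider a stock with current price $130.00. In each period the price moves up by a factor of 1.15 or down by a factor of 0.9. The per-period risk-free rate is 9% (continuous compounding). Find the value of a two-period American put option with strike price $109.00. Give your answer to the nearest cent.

$0.15

Risk-neutral probability p = (e^0.09 − 0.9)/(1.15 − 0.9) = 0.1942/0.2500 = 0.7767
Terminal stock prices: S_uu = 171.9, S_ud = 134.6, S_dd = 105.3
Terminal payoffs (K − S): max(-62.92, 0) = 0, max(-25.55, 0) = 0, max(3.7, 0) = 3.7
Node u (S = 149.5): continuation = e^(−0.09)·[0.7767·0.0000 + 0.2233·0.0000] = 0.0000; exercise value = 0.0000 ≤ continuation, so V_u = 0.0000
Node d (S = 117): continuation = e^(−0.09)·[0.7767·0.0000 + 0.2233·3.7000] = 0.7551; exercise value = 0.0000 ≤ continuation, so V_d = 0.7551
Node 0 (S = 130): continuation = e^(−0.09)·[0.7767·0.0000 + 0.2233·0.7551] = 0.1541; exercise value = 0.0000 ≤ continuation, so V_0 = 0.1541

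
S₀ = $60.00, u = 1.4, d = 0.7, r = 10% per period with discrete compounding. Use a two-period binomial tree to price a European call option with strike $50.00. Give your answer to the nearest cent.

$21.80

Risk-neutral probability p = (1 + 0.1 − 0.7)/(1.4 − 0.7) = 0.4000/0.7000 = 0.5714
Terminal stock prices: S_uu = 117.6, S_ud = 58.8, S_dd = 29.4
Terminal payoffs (S − K): max(67.6, 0) = 67.6, max(8.8, 0) = 8.8, max(-20.6, 0) = 0
Node u (S = 84): V_u = 1/1.1·[0.5714·67.6000 + 0.4286·8.8000] = 38.5455
Node d (S = 42): V_d = 1/1.1·[0.5714·8.8000 + 0.4286·0.0000] = 4.5714
Node 0 (S = 60): V_0 = 1/1.1·[0.5714·38.5455 + 0.4286·4.5714] = 21.8047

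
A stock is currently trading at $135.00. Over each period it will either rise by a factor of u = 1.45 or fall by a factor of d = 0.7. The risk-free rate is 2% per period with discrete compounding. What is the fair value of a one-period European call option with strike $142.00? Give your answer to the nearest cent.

$22.48

Risk-neutral probability p = (1 + 0.02 − 0.7)/(1.45 − 0.7) = 0.3200/0.7500 = 0.4267
Terminal stock prices: S_u = 195.8, S_d = 94.5
Terminal payoffs (S − K): max(53.75, 0) = 53.75, max(-47.5, 0) = 0
Node 0 (S = 135): V_0 = 1/1.02·[0.4267·53.7500 + 0.5733·0.0000] = 22.4837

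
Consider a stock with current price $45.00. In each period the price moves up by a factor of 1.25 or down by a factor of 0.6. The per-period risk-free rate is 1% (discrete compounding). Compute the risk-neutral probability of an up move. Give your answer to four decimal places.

p = 0.6308

Risk-neutral probability p = (1 + 0.01 − 0.6)/(1.25 − 0.6) = 0.4100/0.6500 = 0.6308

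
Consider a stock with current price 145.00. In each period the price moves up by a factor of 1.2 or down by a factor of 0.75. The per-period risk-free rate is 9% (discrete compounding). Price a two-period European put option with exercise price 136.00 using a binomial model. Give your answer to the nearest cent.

Risk-neutral probability p = (1 + 0.09 − 0.75)/(1.2 − 0.75) = 0.3400/0.4500 = 0.7556
Terminal stock prices: S_uu = 208.8, S_ud = 130.5, S_dd = 81.56
Terminal payoffs (K − S): max(-72.8, 0) = 0, max(5.5, 0) = 5.5, max(54.44, 0) = 54.44
Node u (S = 174): V_u = 1/1.09·[0.7556·0.0000 + 0.2444·5.5000] = 1.2334
Node d (S = 108.8): V_d = 1/1.09·[0.7556·5.5000 + 0.2444·54.4375] = 16.0206
Node 0 (S = 145): V_0 = 1/1.09·[0.7556·1.2334 + 0.2444·16.0206] = 4.4478

4.45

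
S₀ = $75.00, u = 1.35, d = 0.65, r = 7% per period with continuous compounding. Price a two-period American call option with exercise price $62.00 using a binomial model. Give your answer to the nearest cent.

$25.24

Risk-neutral probability p = (e^0.07 − 0.65)/(1.35 − 0.65) = 0.4225/0.7000 = 0.6036
Terminal stock prices: S_uu = 136.7, S_ud = 65.81, S_dd = 31.69
Terminal payoffs (S − K): max(74.69, 0) = 74.69, max(3.812, 0) = 3.812, max(-30.31, 0) = 0
Node u (S = 101.2): continuation = e^(−0.07)·[0.6036·74.6875 + 0.3964·3.8125] = 43.4416; exercise value = 39.2500 ≤ continuation, so V_u = 43.4416
Node d (S = 48.75): continuation = e^(−0.07)·[0.6036·3.8125 + 0.3964·0.0000] = 2.1456; exercise value = 0.0000 ≤ continuation, so V_d = 2.1456
Node 0 (S = 75): continuation = e^(−0.07)·[0.6036·43.4416 + 0.3964·2.1456] = 25.2410; exercise value = 13.0000 ≤ continuation, so V_0 = 25.2410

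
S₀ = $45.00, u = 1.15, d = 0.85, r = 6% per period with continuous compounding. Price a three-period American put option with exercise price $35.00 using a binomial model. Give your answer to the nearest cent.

Risk-neutral probability p = (e^0.06 − 0.85)/(1.15 − 0.85) = 0.2118/0.3000 = 0.7061
Terminal stock prices: S_uuu = 68.44, S_uud = 50.59, S_udd = 37.39, S_ddd = 27.64
Terminal payoffs (K − S): max(-33.44, 0) = 0, max(-15.59, 0) = 0, max(-2.389, 0) = 0, max(7.364, 0) = 7.364
Node uu (S = 59.51): continuation = e^(−0.06)·[0.7061·0.0000 + 0.2939·0.0000] = 0.0000; exercise value = 0.0000 ≤ continuation, so V_uu = 0.0000
Node ud (S = 43.99): continuation = e^(−0.06)·[0.7061·0.0000 + 0.2939·0.0000] = 0.0000; exercise value = 0.0000 ≤ continuation, so V_ud = 0.0000
Node dd (S = 32.51): continuation = e^(−0.06)·[0.7061·0.0000 + 0.2939·7.3644] = 2.0382; exercise value = 2.4875 > continuation, so V_dd = 2.4875 (exercise)
Node u (S = 51.75): continuation = e^(−0.06)·[0.7061·0.0000 + 0.2939·0.0000] = 0.0000; exercise value = 0.0000 ≤ continuation, so V_u = 0.0000
Node d (S = 38.25): continuation = e^(−0.06)·[0.7061·0.0000 + 0.2939·2.4875] = 0.6885; exercise value = 0.0000 ≤ continuation, so V_d = 0.6885
Node 0 (S = 45): continuation = e^(−0.06)·[0.7061·0.0000 + 0.2939·0.6885] = 0.1905; exercise value = 0.0000 ≤ continuation, so V_0 = 0.1905

$0.19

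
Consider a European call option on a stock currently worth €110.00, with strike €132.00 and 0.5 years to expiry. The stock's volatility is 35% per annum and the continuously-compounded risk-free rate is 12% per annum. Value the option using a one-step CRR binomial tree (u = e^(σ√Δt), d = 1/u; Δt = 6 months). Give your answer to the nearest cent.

€4.71

CRR parameters: u = e^(σ√Δt) = e^(0.35·√0.5) = 1.2808, d = 1/u = 0.7808
Per-period rate: rΔt = 0.12·0.5 = 0.06, so R = e^0.06 = 1.0618
Risk-neutral probability p = (e^0.06 − 0.7808)/(1.2808 − 0.7808) = 0.2811/0.5000 = 0.5621
Terminal stock prices: S_u = 140.9, S_d = 85.88
Terminal payoffs (S − K): max(8.888, 0) = 8.888, max(-46.12, 0) = 0
Node 0 (S = 110): V_0 = e^(−0.06)·[0.5621·8.8884 + 0.4379·0.0000] = 4.7052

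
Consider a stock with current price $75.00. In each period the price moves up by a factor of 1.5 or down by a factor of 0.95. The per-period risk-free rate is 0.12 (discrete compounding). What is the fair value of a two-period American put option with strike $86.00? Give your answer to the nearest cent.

$11.00

Risk-neutral probability p = (1 + 0.12 − 0.95)/(1.5 − 0.95) = 0.1700/0.5500 = 0.3091
Terminal stock prices: S_uu = 168.8, S_ud = 106.9, S_dd = 67.69
Terminal payoffs (K − S): max(-82.75, 0) = 0, max(-20.88, 0) = 0, max(18.31, 0) = 18.31
Node u (S = 112.5): continuation = 1/1.12·[0.3091·0.0000 + 0.6909·0.0000] = 0.0000; exercise value = 0.0000 ≤ continuation, so V_u = 0.0000
Node d (S = 71.25): continuation = 1/1.12·[0.3091·0.0000 + 0.6909·18.3125] = 11.2967; exercise value = 14.7500 > continuation, so V_d = 14.7500 (exercise)
Node 0 (S = 75): continuation = 1/1.12·[0.3091·0.0000 + 0.6909·14.7500] = 9.0990; exercise value = 11.0000 > continuation, so V_0 = 11.0000 (exercise)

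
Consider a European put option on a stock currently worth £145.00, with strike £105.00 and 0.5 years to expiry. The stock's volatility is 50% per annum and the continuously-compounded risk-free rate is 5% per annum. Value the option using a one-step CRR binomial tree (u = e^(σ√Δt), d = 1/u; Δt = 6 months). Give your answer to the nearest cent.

£1.71

CRR parameters: u = e^(σ√Δt) = e^(0.5·√0.5) = 1.4241, d = 1/u = 0.7022
Per-period rate: rΔt = 0.05·0.5 = 0.025, so R = e^0.025 = 1.0253
Risk-neutral probability p = (e^0.025 − 0.7022)/(1.4241 − 0.7022) = 0.3231/0.7219 = 0.4476
Terminal stock prices: S_u = 206.5, S_d = 101.8
Terminal payoffs (K − S): max(-101.5, 0) = 0, max(3.183, 0) = 3.183
Node 0 (S = 145): V_0 = e^(−0.025)·[0.4476·0.0000 + 0.5524·3.1827] = 1.7147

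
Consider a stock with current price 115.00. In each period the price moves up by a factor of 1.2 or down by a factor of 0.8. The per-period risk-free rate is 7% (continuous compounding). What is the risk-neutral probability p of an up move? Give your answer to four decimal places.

Risk-neutral probability p = (e^0.07 − 0.8)/(1.2 − 0.8) = 0.2725/0.4000 = 0.6813

p = 0.6813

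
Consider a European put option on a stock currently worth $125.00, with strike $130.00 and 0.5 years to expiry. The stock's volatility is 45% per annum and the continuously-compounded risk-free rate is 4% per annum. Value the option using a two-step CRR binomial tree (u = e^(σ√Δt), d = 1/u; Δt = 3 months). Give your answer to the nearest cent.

$16.49

CRR parameters: u = e^(σ√Δt) = e^(0.45·√0.25) = 1.2523, d = 1/u = 0.7985
Per-period rate: rΔt = 0.04·0.25 = 0.01, so R = e^0.01 = 1.0101
Risk-neutral probability p = (e^0.01 − 0.7985)/(1.2523 − 0.7985) = 0.2115/0.4538 = 0.4661
Terminal stock prices: S_uu = 196, S_ud = 125, S_dd = 79.7
Terminal payoffs (K − S): max(-66.04, 0) = 0, max(5, 0) = 5, max(50.3, 0) = 50.3
Node u (S = 156.5): V_u = e^(−0.01)·[0.4661·0.0000 + 0.5339·5.0000] = 2.6428
Node d (S = 99.81): V_d = e^(−0.01)·[0.4661·5.0000 + 0.5339·50.2965] = 28.8920
Node 0 (S = 125): V_0 = e^(−0.01)·[0.4661·2.6428 + 0.5339·28.8920] = 16.4906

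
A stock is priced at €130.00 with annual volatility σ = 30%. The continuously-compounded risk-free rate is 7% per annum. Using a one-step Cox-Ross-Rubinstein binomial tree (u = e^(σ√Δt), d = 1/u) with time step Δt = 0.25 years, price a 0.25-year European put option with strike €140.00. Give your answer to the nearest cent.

CRR parameters: u = e^(σ√Δt) = e^(0.3·√0.25) = 1.1618, d = 1/u = 0.8607
Per-period rate: rΔt = 0.07·0.25 = 0.0175, so R = e^0.0175 = 1.0177
Risk-neutral probability p = (e^0.0175 − 0.8607)/(1.1618 − 0.8607) = 0.1569/0.3011 = 0.5212
Terminal stock prices: S_u = 151, S_d = 111.9
Terminal payoffs (K − S): max(-11.04, 0) = 0, max(28.11, 0) = 28.11
Node 0 (S = 130): V_0 = e^(−0.0175)·[0.5212·0.0000 + 0.4788·28.1080] = 13.2247

€13.22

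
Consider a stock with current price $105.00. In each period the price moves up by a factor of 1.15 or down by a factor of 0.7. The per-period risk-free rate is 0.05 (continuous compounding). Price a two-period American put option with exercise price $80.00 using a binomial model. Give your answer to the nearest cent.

Risk-neutral probability p = (e^0.05 − 0.7)/(1.15 − 0.7) = 0.3513/0.4500 = 0.7806
Terminal stock prices: S_uu = 138.9, S_ud = 84.52, S_dd = 51.45
Terminal payoffs (K − S): max(-58.86, 0) = 0, max(-4.525, 0) = 0, max(28.55, 0) = 28.55
Node u (S = 120.7): continuation = e^(−0.05)·[0.7806·0.0000 + 0.2194·0.0000] = 0.0000; exercise value = 0.0000 ≤ continuation, so V_u = 0.0000
Node d (S = 73.5): continuation = e^(−0.05)·[0.7806·0.0000 + 0.2194·28.5500] = 5.9583; exercise value = 6.5000 > continuation, so V_d = 6.5000 (exercise)
Node 0 (S = 105): continuation = e^(−0.05)·[0.7806·0.0000 + 0.2194·6.5000] = 1.3565; exercise value = 0.0000 ≤ continuation, so V_0 = 1.3565

$1.36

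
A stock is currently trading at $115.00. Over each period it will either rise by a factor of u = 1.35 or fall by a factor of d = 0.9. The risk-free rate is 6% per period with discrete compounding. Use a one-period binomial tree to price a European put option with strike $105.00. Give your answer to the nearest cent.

$0.91

Risk-neutral probability p = (1 + 0.06 − 0.9)/(1.35 − 0.9) = 0.1600/0.4500 = 0.3556
Terminal stock prices: S_u = 155.2, S_d = 103.5
Terminal payoffs (K − S): max(-50.25, 0) = 0, max(1.5, 0) = 1.5
Node 0 (S = 115): V_0 = 1/1.06·[0.3556·0.0000 + 0.6444·1.5000] = 0.9119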